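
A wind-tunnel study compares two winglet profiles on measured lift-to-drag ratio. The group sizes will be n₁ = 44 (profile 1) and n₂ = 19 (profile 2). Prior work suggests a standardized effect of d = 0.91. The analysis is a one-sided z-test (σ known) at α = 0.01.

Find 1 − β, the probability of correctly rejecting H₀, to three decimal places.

Noncentrality parameter: δ = d / √(1/n₁ + 1/n₂) = 0.91 / √(1/44 + 1/19) = 3.3149
Critical value for a one-sided test at α = 0.01: z_α = 2.326.
Power = Φ(δ − 2.326) = Φ(0.989) = 0.8386.

Power ≈ 0.839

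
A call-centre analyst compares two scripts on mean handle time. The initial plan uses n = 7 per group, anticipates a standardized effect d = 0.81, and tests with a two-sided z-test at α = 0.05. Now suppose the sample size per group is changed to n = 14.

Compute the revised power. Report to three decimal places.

Power ≈ 0.573

With n = 14 per group: δ = d·√(n/2) = 0.81 × √(14/2) = 2.1431. Critical value z_{0.025} = 1.960.
Revised power = Φ(δ − 1.960) + Φ(−δ − 1.960) = Φ(0.183) + Φ(-4.103) = 0.5726 + 0.0000 = 0.5727.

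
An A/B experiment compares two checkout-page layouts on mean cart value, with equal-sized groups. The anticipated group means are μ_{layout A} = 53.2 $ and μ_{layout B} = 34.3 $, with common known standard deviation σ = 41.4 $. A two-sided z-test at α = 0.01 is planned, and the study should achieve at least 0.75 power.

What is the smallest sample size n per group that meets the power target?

n = 102 per group

Standardized effect: d = |μ_{layout A} − μ_{layout B}| / σ = |53.2 − 34.3| / 41.4 = 0.4565
For power 0.75 need Φ(δ − z_{0.005}) = 0.75, so δ = z_{0.005} + z_{0.25} = 2.576 + 0.674 = 3.250.
(The Φ(−δ − z_{α/2}) term is vanishingly small for δ > 0 and is dropped in the standard sample-size formula.)
δ = d·√(n/2) ⇒ n = 2(δ/d)² = 2 × (3.250 / 0.4565)² = 101.38.
Rounding up, n = 102 per group.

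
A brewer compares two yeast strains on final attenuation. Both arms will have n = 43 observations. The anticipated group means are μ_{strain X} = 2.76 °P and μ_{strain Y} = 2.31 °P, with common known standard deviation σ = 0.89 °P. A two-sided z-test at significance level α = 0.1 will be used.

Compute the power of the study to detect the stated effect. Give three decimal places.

Power ≈ 0.758

Standardized effect: d = |μ_{strain X} − μ_{strain Y}| / σ = |2.76 − 2.31| / 0.89 = 0.5056
Noncentrality parameter: δ = d·√(n/2) = 0.5056 × √(43/2) = 2.3445
Critical value for a two-sided test at α = 0.1: z_{α/2} = 1.645.
Power = Φ(δ − 1.645) + Φ(−δ − 1.645) = Φ(0.700) + Φ(-3.989) = 0.7579 + 0.0000 = 0.7579.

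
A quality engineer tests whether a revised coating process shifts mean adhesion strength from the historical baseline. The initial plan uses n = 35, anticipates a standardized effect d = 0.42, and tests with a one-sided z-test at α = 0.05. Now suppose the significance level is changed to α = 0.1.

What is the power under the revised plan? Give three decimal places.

δ = d·√n = 0.42 × √35 = 2.4848 (unchanged). New critical value: z_{0.1} = 1.282.
Revised power = Φ(δ − 1.282) = Φ(1.203) = 0.8856.

Power ≈ 0.886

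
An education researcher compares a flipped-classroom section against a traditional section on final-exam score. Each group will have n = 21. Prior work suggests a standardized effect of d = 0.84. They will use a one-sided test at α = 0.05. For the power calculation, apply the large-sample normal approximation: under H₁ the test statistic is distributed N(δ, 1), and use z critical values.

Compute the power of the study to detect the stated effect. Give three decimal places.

Power ≈ 0.859

Noncentrality parameter: δ = d·√(n/2) = 0.84 × √(21/2) = 2.7219
Critical value for a one-sided test at α = 0.05: z_α = 1.645.
Power = P(Z > 1.645 − δ) = Φ(1.077) = 0.8593.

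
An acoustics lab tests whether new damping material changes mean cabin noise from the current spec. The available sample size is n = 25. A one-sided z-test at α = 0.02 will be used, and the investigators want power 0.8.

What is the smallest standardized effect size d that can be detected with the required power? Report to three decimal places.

Need Φ(δ − 2.054) = 0.8, so δ = 2.054 + 0.842 = 2.895.
δ = d·√n ⇒ d = δ/√n = 2.895/√25 = 0.5791.

d ≈ 0.579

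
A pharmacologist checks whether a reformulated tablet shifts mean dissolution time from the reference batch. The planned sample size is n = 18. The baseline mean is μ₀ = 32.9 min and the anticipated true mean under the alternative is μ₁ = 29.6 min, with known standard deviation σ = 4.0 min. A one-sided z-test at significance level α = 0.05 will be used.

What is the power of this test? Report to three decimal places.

Standardized effect: d = |μ₁ − μ₀| / σ = |29.6 − 32.9| / 4.0 = 0.8250
Noncentrality parameter: δ = d·√n = 0.8250 × √18 = 3.5002
Critical value for a one-sided test at α = 0.05: z_α = 1.645.
Power = Φ(δ − 1.645) = Φ(1.855) = 0.9682.

Power ≈ 0.968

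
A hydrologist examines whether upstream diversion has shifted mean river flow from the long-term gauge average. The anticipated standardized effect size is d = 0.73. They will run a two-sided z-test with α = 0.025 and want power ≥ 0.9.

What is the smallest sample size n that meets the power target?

n = 24

For power 0.9 need Φ(δ − z_{0.0125}) = 0.9, so δ = z_{0.0125} + z_{0.10} = 2.241 + 1.282 = 3.523.
(For δ > 0 the lower-tail rejection region contributes negligibly to power, so the one-term inversion is standard.)
δ = d·√n ⇒ n = (δ/d)² = (3.523 / 0.73)² = 23.29.
Round up to the next whole unit.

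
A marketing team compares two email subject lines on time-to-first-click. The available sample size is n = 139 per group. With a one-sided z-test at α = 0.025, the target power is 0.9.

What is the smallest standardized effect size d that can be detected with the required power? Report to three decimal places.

d ≈ 0.389

Need Φ(δ − 1.960) = 0.9, so δ = 1.960 + 1.282 = 3.242.
δ = d·√(n/2) ⇒ d = δ/√(n/2) = 3.242/√(139/2) = 0.3888.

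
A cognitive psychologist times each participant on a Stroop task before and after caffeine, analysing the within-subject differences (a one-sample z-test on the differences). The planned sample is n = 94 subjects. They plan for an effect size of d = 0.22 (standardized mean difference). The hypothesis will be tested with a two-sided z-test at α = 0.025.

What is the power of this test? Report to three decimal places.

Power ≈ 0.457

Noncentrality parameter: δ = d·√n = 0.22 × √94 = 2.1330
Critical value for a two-sided test at α = 0.025: z_{α/2} = 2.241.
Power = Φ(δ − 2.241) + Φ(−δ − 2.241) = Φ(-0.108) + Φ(-4.374) = 0.4568 + 0.0000 = 0.4568.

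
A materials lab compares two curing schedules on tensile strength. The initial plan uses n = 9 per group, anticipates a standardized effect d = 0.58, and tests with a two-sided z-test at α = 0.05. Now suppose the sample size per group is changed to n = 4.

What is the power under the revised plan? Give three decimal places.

Power ≈ 0.130

With n = 4 per group: δ = d·√(n/2) = 0.58 × √(4/2) = 0.8202. Critical value z_{0.025} = 1.960.
Revised power = Φ(δ − 1.960) + Φ(−δ − 1.960) = Φ(-1.140) + Φ(-2.780) = 0.1272 + 0.0027 = 0.1299.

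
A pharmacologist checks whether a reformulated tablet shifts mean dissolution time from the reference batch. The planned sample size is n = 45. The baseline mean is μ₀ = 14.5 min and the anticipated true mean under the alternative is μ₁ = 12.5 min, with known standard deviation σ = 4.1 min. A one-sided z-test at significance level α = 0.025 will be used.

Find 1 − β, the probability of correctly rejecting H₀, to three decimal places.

Standardized effect: d = |μ₁ − μ₀| / σ = |12.5 − 14.5| / 4.1 = 0.4878
Noncentrality parameter: δ = d·√n = 0.4878 × √45 = 3.2723
Critical value for a one-sided test at α = 0.025: z_α = 1.960.
Power = P(Z > 1.960 − δ) = Φ(1.312) = 0.9053.

Power ≈ 0.905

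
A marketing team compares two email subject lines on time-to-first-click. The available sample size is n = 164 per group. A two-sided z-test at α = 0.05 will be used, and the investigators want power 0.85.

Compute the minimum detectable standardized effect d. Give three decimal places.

Required noncentrality: δ = z_{0.025} + z_{0.15} = 1.960 + 1.036 = 2.996.
(The second rejection-region term Φ(−δ − z_{α/2}) is negligible and dropped.)
δ = d·√(n/2) ⇒ d = δ/√(n/2) = 2.996/√(164/2) = 0.3309.

d ≈ 0.331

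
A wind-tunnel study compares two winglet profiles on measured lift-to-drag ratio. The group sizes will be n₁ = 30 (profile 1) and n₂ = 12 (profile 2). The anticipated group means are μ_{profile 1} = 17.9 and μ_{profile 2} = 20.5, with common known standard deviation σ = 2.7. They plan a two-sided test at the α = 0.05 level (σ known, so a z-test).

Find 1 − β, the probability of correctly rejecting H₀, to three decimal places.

Standardized effect: d = |μ_{profile 1} − μ_{profile 2}| / σ = |17.9 − 20.5| / 2.7 = 0.9630
Noncentrality parameter: δ = d / √(1/n₁ + 1/n₂) = 0.9630 / √(1/30 + 1/12) = 2.8193
Two-sided α = 0.05 → critical value z_{0.025} = 1.960.
Power = Φ(δ − 1.960) + Φ(−δ − 1.960) = Φ(0.859) + Φ(-4.779) = 0.8049 + 0.0000 = 0.8049.

Power ≈ 0.805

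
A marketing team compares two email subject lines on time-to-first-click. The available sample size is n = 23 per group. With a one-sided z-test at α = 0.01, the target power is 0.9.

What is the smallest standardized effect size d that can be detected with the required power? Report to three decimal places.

Required noncentrality: δ = z_{0.01} + z_{0.10} = 2.326 + 1.282 = 3.608.
δ = d·√(n/2) ⇒ d = δ/√(n/2) = 3.608/√(23/2) = 1.0639.

d ≈ 1.064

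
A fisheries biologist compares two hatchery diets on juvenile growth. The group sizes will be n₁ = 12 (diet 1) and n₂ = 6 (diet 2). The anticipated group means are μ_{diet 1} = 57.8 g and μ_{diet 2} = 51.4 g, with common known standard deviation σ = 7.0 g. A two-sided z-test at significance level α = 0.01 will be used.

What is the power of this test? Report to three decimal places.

Power ≈ 0.227

Standardized effect: d = |μ_{diet 1} − μ_{diet 2}| / σ = |57.8 − 51.4| / 7.0 = 0.9143
Noncentrality parameter: δ = d / √(1/n₁ + 1/n₂) = 0.9143 / √(1/12 + 1/6) = 1.8286
Critical value for a two-sided test at α = 0.01: z_{α/2} = 2.576.
Power = Φ(δ − 2.576) + Φ(−δ − 2.576) = Φ(-0.747) + Φ(-4.404) = 0.2275 + 0.0000 = 0.2275.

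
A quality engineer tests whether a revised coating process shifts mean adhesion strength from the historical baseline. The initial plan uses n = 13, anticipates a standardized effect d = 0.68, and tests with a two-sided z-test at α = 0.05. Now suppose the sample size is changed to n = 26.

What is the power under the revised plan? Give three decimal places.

Power ≈ 0.934

With n = 26: δ = d·√n = 0.68 × √26 = 3.4673. Critical value z_{0.025} = 1.960.
Revised power = Φ(δ − 1.960) + Φ(−δ − 1.960) = Φ(1.507) + Φ(-5.427) = 0.9341 + 0.0000 = 0.9341.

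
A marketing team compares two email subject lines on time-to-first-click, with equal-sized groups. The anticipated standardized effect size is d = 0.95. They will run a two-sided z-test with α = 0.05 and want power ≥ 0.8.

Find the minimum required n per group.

n = 18 per group

Set Φ(δ − 1.960) = 0.8; then δ − 1.960 = Φ⁻¹(0.8) = 0.842, giving δ = 2.802.
(For δ > 0 the lower-tail rejection region contributes negligibly to power, so the one-term inversion is standard.)
δ = d·√(n/2) ⇒ n = 2(δ/d)² = 2 × (2.802 / 0.95)² = 17.39.
Rounding up, n = 18 per group.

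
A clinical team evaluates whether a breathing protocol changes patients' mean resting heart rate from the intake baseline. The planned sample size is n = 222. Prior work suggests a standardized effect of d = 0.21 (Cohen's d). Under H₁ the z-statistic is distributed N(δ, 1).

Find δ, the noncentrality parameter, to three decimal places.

The noncentrality parameter scales effect size by the design's sample-size factor: δ = d·√n = 0.21 × √222 = 3.1289

δ ≈ 3.129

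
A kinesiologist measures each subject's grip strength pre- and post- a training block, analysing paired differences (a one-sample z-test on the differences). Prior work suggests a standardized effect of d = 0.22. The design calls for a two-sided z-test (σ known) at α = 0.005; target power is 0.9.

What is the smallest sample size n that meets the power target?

n = 346

Set Φ(δ − 2.807) = 0.9; then δ − 2.807 = Φ⁻¹(0.9) = 1.282, giving δ = 4.089.
(Ignoring the negligible lower-tail rejection probability gives the usual closed-form inversion.)
δ = d·√n ⇒ n = (δ/d)² = (4.089 / 0.22)² = 345.38.
Rounding up, n = 346.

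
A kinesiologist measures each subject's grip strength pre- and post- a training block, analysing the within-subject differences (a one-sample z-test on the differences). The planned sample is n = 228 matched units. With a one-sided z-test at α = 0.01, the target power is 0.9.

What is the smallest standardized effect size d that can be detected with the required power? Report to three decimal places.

d ≈ 0.239

Need Φ(δ − 2.326) = 0.9, so δ = 2.326 + 1.282 = 3.608.
δ = d·√n ⇒ d = δ/√n = 3.608/√228 = 0.2389.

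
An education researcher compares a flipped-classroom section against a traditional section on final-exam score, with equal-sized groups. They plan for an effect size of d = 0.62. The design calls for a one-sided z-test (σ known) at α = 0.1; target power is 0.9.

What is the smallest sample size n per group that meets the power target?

n = 35 per group

For power 0.9 need Φ(δ − z_{0.1}) = 0.9, so δ = z_{0.1} + z_{0.10} = 1.282 + 1.282 = 2.563.
δ = d·√(n/2) ⇒ n = 2(δ/d)² = 2 × (2.563 / 0.62)² = 34.18.
Round up to the next whole unit.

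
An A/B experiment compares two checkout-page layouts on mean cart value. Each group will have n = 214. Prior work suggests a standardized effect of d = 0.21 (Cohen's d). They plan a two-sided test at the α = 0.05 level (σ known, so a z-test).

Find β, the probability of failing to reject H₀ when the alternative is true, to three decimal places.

β ≈ 0.416

Noncentrality parameter: δ = d·√(n/2) = 0.21 × √(214/2) = 2.1723
Two-sided α = 0.05 → critical value z_{0.025} = 1.960.
Power = Φ(δ − 1.960) + Φ(−δ − 1.960) = Φ(0.212) + Φ(-4.132) = 0.5841 + 0.0000 = 0.5841.
Type II error: β = 1 − power = 1 − 0.5841 = 0.4159.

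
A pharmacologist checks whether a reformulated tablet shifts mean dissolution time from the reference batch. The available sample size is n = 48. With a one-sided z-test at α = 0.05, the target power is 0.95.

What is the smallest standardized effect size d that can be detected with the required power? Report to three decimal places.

Need Φ(δ − 1.645) = 0.95, so δ = 1.645 + 1.645 = 3.290.
δ = d·√n ⇒ d = δ/√n = 3.290/√48 = 0.4748.

d ≈ 0.475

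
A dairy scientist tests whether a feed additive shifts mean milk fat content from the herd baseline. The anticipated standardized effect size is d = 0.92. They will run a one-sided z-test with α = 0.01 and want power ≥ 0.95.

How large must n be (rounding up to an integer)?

For power 0.95 need Φ(δ − z_{0.01}) = 0.95, so δ = z_{0.01} + z_{0.05} = 2.326 + 1.645 = 3.971.
δ = d·√n ⇒ n = (δ/d)² = (3.971 / 0.92)² = 18.63.
Round up to the next whole unit.

n = 19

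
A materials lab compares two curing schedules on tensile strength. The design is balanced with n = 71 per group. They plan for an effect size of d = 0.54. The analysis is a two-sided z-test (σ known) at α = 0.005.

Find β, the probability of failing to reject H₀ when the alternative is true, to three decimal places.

Noncentrality parameter: λ = d·√(n/2) = 0.54 × √(71/2) = 3.2174
Critical value for a two-sided test at α = 0.005: z_{α/2} = 2.807.
Power = Φ(λ − 2.807) + Φ(−λ − 2.807) = Φ(0.410) + Φ(-6.024) = 0.6592 + 0.0000 = 0.6592.
Type II error: β = 1 − power = 1 − 0.6592 = 0.3408.

β ≈ 0.341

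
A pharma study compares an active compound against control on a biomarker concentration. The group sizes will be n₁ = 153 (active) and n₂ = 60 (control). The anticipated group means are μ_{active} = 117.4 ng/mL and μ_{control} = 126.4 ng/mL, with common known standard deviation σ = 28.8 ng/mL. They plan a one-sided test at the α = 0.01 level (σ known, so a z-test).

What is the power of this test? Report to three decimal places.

Standardized effect: d = |μ_{active} − μ_{control}| / σ = |117.4 − 126.4| / 28.8 = 0.3125
Noncentrality parameter: δ = d / √(1/n₁ + 1/n₂) = 0.3125 / √(1/153 + 1/60) = 2.0515
One-sided α = 0.01 → critical value z_{0.01} = 2.326.
Power = P(Z > 2.326 − δ) = Φ(-0.275) = 0.3917.

Power ≈ 0.392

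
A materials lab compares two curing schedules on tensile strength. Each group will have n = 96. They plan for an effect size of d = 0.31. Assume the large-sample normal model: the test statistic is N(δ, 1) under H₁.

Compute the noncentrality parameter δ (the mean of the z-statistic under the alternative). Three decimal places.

δ = d·√(n/2) = 0.31 × √(96/2) = 2.1477

δ ≈ 2.148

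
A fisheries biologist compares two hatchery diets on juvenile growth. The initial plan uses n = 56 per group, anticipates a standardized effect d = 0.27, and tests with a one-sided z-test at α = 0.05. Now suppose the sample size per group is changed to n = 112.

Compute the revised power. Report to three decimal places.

Power ≈ 0.646

With n = 112 per group: δ = d·√(n/2) = 0.27 × √(112/2) = 2.0205. Critical value z_{0.05} = 1.645.
Revised power = Φ(δ − 1.645) = Φ(0.376) = 0.6464.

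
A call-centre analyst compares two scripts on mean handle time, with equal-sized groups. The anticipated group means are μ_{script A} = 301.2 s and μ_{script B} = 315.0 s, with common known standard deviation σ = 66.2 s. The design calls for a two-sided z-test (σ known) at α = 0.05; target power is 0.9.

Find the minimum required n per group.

n = 484 per group

Standardized effect: d = |μ_{script A} − μ_{script B}| / σ = |301.2 − 315.0| / 66.2 = 0.2085
Set Φ(δ − 1.960) = 0.9; then δ − 1.960 = Φ⁻¹(0.9) = 1.282, giving δ = 3.242.
(For δ > 0 the lower-tail rejection region contributes negligibly to power, so the one-term inversion is standard.)
δ = d·√(n/2) ⇒ n = 2(δ/d)² = 2 × (3.242 / 0.2085)² = 483.60.
Rounding up, n = 484 per group.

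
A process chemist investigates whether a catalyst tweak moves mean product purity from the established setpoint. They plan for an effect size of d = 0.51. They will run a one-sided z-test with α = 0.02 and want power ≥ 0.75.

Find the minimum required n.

Set Φ(δ − 2.054) = 0.75; then δ − 2.054 = Φ⁻¹(0.75) = 0.674, giving δ = 2.728.
δ = d·√n ⇒ n = (δ/d)² = (2.728 / 0.51)² = 28.62.
Rounding up, n = 29.

n = 29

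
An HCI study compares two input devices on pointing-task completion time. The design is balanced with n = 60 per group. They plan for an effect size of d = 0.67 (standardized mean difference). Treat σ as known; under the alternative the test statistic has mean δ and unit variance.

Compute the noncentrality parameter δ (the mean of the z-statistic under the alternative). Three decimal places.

The noncentrality parameter scales effect size by the design's sample-size factor: δ = d·√(n/2) = 0.67 × √(60/2) = 3.6697

δ ≈ 3.670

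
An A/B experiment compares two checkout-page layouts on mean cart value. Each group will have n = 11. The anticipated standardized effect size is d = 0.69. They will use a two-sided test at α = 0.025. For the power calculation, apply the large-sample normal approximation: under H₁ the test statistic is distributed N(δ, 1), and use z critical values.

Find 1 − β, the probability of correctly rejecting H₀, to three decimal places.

Noncentrality parameter: δ = d·√(n/2) = 0.69 × √(11/2) = 1.6182
Two-sided α = 0.025 → critical value z_{0.0125} = 2.241.
Power = Φ(δ − 2.241) + Φ(−δ − 2.241) = Φ(-0.623) + Φ(-3.860) = 0.2666 + 0.0001 = 0.2666.

Power ≈ 0.267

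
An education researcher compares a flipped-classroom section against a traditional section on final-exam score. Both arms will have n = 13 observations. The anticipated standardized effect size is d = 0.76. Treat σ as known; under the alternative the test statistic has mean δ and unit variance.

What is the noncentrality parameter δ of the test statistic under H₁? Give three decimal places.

δ = d·√(n/2) = 0.76 × √(13/2) = 1.9376

δ ≈ 1.938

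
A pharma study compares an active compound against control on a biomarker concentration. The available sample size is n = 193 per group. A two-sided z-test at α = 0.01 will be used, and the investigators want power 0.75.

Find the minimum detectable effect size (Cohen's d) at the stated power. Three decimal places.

d ≈ 0.331

Required noncentrality: δ = z_{0.005} + z_{0.25} = 2.576 + 0.674 = 3.250.
(Lower-tail contribution to power is negligible for δ > 0.)
δ = d·√(n/2) ⇒ d = δ/√(n/2) = 3.250/√(193/2) = 0.3309.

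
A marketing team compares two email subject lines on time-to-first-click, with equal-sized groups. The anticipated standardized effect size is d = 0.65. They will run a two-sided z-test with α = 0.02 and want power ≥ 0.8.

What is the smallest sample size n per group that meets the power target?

For power 0.8 need Φ(δ − z_{0.01}) = 0.8, so δ = z_{0.01} + z_{0.20} = 2.326 + 0.842 = 3.168.
(For δ > 0 the lower-tail rejection region contributes negligibly to power, so the one-term inversion is standard.)
δ = d·√(n/2) ⇒ n = 2(δ/d)² = 2 × (3.168 / 0.65)² = 47.51.
Round up to the next whole unit.

n = 48 per group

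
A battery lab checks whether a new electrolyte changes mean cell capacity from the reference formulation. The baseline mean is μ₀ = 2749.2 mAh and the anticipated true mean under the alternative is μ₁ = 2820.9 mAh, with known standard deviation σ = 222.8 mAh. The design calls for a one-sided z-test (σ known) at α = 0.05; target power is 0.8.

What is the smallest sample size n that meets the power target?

n = 60

Standardized effect: d = |μ₁ − μ₀| / σ = |2820.9 − 2749.2| / 222.8 = 0.3218
For power 0.8 need Φ(δ − z_{0.05}) = 0.8, so δ = z_{0.05} + z_{0.20} = 1.645 + 0.842 = 2.486.
δ = d·√n ⇒ n = (δ/d)² = (2.486 / 0.3218)² = 59.70.
Round up to the next whole unit.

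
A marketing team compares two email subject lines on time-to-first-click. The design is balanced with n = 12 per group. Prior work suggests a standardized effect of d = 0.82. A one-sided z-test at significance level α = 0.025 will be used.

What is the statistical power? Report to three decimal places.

Noncentrality parameter: δ = d·√(n/2) = 0.82 × √(12/2) = 2.0086
One-sided α = 0.025 → critical value z_{0.025} = 1.960.
Power = P(Z > 1.960 − δ) = Φ(0.049) = 0.5194.

Power ≈ 0.519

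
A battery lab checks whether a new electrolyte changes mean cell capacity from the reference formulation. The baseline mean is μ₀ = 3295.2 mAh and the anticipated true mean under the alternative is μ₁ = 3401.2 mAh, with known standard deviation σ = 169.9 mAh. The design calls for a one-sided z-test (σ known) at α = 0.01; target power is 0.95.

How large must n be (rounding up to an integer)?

Standardized effect: d = |μ₁ − μ₀| / σ = |3401.2 − 3295.2| / 169.9 = 0.6239
Set Φ(δ − 2.326) = 0.95; then δ − 2.326 = Φ⁻¹(0.95) = 1.645, giving δ = 3.971.
δ = d·√n ⇒ n = (δ/d)² = (3.971 / 0.6239)² = 40.52.
Round up to the next whole unit.

n = 41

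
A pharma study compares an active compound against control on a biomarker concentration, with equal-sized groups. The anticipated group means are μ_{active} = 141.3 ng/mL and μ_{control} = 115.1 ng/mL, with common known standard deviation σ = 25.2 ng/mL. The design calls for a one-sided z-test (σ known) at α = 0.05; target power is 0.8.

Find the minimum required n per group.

n = 12 per group

Standardized effect: d = |μ_{active} − μ_{control}| / σ = |141.3 − 115.1| / 25.2 = 1.0397
Set Φ(δ − 1.645) = 0.8; then δ − 1.645 = Φ⁻¹(0.8) = 0.842, giving δ = 2.486.
δ = d·√(n/2) ⇒ n = 2(δ/d)² = 2 × (2.486 / 1.0397)² = 11.44.
Round up to the next whole unit.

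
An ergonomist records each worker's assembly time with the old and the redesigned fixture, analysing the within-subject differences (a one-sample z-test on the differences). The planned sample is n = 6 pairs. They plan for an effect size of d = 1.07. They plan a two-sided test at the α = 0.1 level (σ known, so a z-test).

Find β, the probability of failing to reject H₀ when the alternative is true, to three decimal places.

Noncentrality parameter: δ = d·√n = 1.07 × √6 = 2.6210
Two-sided α = 0.1 → critical value z_{0.05} = 1.645.
Power = Φ(δ − 1.645) + Φ(−δ − 1.645) = Φ(0.976) + Φ(-4.266) = 0.8355 + 0.0000 = 0.8355.
Type II error: β = 1 − power = 1 − 0.8355 = 0.1645.

β ≈ 0.164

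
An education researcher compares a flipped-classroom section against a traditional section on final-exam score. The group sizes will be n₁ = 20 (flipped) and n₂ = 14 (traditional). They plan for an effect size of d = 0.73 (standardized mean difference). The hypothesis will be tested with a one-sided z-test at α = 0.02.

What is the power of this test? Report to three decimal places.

Noncentrality parameter: λ = d / √(1/n₁ + 1/n₂) = 0.73 / √(1/20 + 1/14) = 2.0949
Critical value for a one-sided test at α = 0.02: z_α = 2.054.
Power = P(Z > 2.054 − λ) = Φ(0.041) = 0.5164.

Power ≈ 0.516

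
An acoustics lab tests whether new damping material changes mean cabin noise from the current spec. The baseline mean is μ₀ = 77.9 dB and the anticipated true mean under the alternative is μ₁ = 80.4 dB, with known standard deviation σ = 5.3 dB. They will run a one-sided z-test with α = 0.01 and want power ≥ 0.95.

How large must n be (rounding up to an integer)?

Standardized effect: d = |μ₁ − μ₀| / σ = |80.4 − 77.9| / 5.3 = 0.4717
For power 0.95 need Φ(δ − z_{0.01}) = 0.95, so δ = z_{0.01} + z_{0.05} = 2.326 + 1.645 = 3.971.
δ = d·√n ⇒ n = (δ/d)² = (3.971 / 0.4717)² = 70.88.
Round up to the next whole unit.

n = 71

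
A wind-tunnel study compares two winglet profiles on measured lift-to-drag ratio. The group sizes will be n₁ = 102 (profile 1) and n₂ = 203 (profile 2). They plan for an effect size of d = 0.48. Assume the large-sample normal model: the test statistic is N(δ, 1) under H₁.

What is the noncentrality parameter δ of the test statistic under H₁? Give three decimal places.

δ ≈ 3.955

The noncentrality parameter scales effect size by the design's sample-size factor: δ = d / √(1/n₁ + 1/n₂) = 0.48 / √(1/102 + 1/203) = 3.9549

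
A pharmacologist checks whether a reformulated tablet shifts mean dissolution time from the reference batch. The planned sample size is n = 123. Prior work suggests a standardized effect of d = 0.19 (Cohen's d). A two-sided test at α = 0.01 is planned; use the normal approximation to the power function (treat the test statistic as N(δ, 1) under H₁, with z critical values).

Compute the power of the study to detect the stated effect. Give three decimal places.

Power ≈ 0.320

Noncentrality parameter: δ = d·√n = 0.19 × √123 = 2.1072
Critical value for a two-sided test at α = 0.01: z_{α/2} = 2.576.
Power = Φ(δ − 2.576) + Φ(−δ − 2.576) = Φ(-0.469) + Φ(-4.683) = 0.3197 + 0.0000 = 0.3197.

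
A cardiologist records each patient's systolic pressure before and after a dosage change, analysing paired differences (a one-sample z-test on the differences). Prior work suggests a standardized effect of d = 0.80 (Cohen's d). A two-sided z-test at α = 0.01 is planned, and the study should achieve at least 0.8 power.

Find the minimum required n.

n = 19

Set Φ(δ − 2.576) = 0.8; then δ − 2.576 = Φ⁻¹(0.8) = 0.842, giving δ = 3.417.
(For δ > 0 the lower-tail rejection region contributes negligibly to power, so the one-term inversion is standard.)
δ = d·√n ⇒ n = (δ/d)² = (3.417 / 0.80)² = 18.25.
Round up to the next whole unit.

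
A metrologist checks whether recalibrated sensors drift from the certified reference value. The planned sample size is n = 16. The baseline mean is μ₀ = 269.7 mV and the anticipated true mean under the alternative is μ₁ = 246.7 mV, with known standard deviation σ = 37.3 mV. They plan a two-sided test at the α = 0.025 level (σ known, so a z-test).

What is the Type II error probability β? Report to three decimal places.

β ≈ 0.411

Standardized effect: d = |μ₁ − μ₀| / σ = |246.7 − 269.7| / 37.3 = 0.6166
Noncentrality parameter: δ = d·√n = 0.6166 × √16 = 2.4665
Critical value for a two-sided test at α = 0.025: z_{α/2} = 2.241.
Power = Φ(δ − 2.241) + Φ(−δ − 2.241) = Φ(0.225) + Φ(-4.708) = 0.5890 + 0.0000 = 0.5890.
Type II error: β = 1 − power = 1 − 0.5890 = 0.4110.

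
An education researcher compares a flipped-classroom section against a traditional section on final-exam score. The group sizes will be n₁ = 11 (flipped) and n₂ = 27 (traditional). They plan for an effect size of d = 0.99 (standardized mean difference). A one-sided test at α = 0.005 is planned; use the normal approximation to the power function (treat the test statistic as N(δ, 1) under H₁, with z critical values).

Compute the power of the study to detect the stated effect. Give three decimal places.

Noncentrality parameter: λ = d / √(1/n₁ + 1/n₂) = 0.99 / √(1/11 + 1/27) = 2.7677
Critical value for a one-sided test at α = 0.005: z_α = 2.576.
Power = P(Z > 2.576 − λ) = Φ(0.192) = 0.5761.

Power ≈ 0.576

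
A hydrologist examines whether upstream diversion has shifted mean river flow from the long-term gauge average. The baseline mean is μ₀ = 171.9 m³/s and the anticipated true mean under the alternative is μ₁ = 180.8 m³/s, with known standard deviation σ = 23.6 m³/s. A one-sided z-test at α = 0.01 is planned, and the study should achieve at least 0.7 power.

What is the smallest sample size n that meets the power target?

Standardized effect: d = |μ₁ − μ₀| / σ = |180.8 − 171.9| / 23.6 = 0.3771
For power 0.7 need Φ(δ − z_{0.01}) = 0.7, so δ = z_{0.01} + z_{0.30} = 2.326 + 0.524 = 2.851.
δ = d·√n ⇒ n = (δ/d)² = (2.851 / 0.3771)² = 57.14.
Rounding up, n = 58.

n = 58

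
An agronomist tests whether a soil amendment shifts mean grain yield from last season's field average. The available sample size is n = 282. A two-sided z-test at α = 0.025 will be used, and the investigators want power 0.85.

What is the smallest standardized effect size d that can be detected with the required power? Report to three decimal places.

d ≈ 0.195

Need Φ(δ − 2.241) = 0.85, so δ = 2.241 + 1.036 = 3.278.
(The second rejection-region term Φ(−δ − z_{α/2}) is negligible and dropped.)
δ = d·√n ⇒ d = δ/√n = 3.278/√282 = 0.1952.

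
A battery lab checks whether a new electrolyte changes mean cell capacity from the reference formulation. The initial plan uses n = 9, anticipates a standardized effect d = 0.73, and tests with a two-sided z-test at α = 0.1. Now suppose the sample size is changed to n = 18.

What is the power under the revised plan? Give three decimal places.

With n = 18: δ = d·√n = 0.73 × √18 = 3.0971. Critical value z_{0.05} = 1.645.
Revised power = Φ(δ − 1.645) + Φ(−δ − 1.645) = Φ(1.452) + Φ(-4.742) = 0.9268 + 0.0000 = 0.9268.

Power ≈ 0.927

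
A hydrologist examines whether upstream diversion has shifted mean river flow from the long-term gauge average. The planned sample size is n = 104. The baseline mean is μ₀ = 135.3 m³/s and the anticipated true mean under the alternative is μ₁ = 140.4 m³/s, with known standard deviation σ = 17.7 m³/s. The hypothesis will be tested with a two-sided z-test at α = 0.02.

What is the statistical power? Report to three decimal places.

Standardized effect: d = |μ₁ − μ₀| / σ = |140.4 − 135.3| / 17.7 = 0.2881
Noncentrality parameter: λ = d·√n = 0.2881 × √104 = 2.9384
Two-sided α = 0.02 → critical value z_{0.01} = 2.326.
Power = Φ(λ − 2.326) + Φ(−λ − 2.326) = Φ(0.612) + Φ(-5.265) = 0.7298 + 0.0000 = 0.7298.

Power ≈ 0.730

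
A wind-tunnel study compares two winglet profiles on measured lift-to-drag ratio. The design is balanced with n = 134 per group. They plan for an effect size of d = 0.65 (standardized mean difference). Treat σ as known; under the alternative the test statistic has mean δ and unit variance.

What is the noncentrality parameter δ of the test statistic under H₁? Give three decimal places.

δ ≈ 5.320

The noncentrality parameter scales effect size by the design's sample-size factor: δ = d·√(n/2) = 0.65 × √(134/2) = 5.3205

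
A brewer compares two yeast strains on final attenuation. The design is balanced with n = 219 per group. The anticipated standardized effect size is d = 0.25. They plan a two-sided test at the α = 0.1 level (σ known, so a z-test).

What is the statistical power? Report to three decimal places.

Noncentrality parameter: δ = d·√(n/2) = 0.25 × √(219/2) = 2.6161
Two-sided α = 0.1 → critical value z_{0.05} = 1.645.
Power = Φ(δ − 1.645) + Φ(−δ − 1.645) = Φ(0.971) + Φ(-4.261) = 0.8343 + 0.0000 = 0.8343.

Power ≈ 0.834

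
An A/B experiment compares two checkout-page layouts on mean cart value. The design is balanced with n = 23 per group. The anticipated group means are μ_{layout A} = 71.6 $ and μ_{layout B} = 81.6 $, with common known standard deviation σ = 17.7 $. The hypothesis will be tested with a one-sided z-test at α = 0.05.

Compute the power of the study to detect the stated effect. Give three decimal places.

Power ≈ 0.607

Standardized effect: d = |μ_{layout A} − μ_{layout B}| / σ = |71.6 − 81.6| / 17.7 = 0.5650
Noncentrality parameter: λ = d·√(n/2) = 0.5650 × √(23/2) = 1.9159
One-sided α = 0.05 → critical value z_{0.05} = 1.645.
Power = Φ(λ − 1.645) = Φ(0.271) = 0.6068.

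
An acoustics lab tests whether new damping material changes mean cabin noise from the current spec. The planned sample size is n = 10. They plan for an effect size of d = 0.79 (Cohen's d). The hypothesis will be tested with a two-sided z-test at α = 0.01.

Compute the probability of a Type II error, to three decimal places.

β ≈ 0.531

Noncentrality parameter: δ = d·√n = 0.79 × √10 = 2.4982
Critical value for a two-sided test at α = 0.01: z_{α/2} = 2.576.
Power = Φ(δ − 2.576) + Φ(−δ − 2.576) = Φ(-0.078) + Φ(-5.074) = 0.4691 + 0.0000 = 0.4691.
Type II error: β = 1 − power = 1 − 0.4691 = 0.5309.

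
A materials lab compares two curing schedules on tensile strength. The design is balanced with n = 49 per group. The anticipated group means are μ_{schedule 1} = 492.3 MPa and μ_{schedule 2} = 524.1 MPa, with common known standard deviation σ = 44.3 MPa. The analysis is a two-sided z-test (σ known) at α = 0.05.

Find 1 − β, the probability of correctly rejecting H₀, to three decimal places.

Power ≈ 0.944

Standardized effect: d = |μ_{schedule 1} − μ_{schedule 2}| / σ = |492.3 − 524.1| / 44.3 = 0.7178
Noncentrality parameter: δ = d·√(n/2) = 0.7178 × √(49/2) = 3.5531
Critical value for a two-sided test at α = 0.05: z_{α/2} = 1.960.
Power = Φ(δ − 1.960) + Φ(−δ − 1.960) = Φ(1.593) + Φ(-5.513) = 0.9444 + 0.0000 = 0.9444.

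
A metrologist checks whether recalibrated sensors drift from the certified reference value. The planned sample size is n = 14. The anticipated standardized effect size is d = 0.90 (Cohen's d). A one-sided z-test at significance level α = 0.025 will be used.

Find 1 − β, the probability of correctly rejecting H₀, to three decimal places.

Noncentrality parameter: δ = d·√n = 0.90 × √14 = 3.3675
Critical value for a one-sided test at α = 0.025: z_α = 1.960.
Power = Φ(δ − 1.960) = Φ(1.408) = 0.9204.

Power ≈ 0.920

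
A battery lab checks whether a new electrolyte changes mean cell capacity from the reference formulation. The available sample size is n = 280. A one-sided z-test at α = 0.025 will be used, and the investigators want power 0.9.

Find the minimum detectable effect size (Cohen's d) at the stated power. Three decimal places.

Need Φ(δ − 1.960) = 0.9, so δ = 1.960 + 1.282 = 3.242.
δ = d·√n ⇒ d = δ/√n = 3.242/√280 = 0.1937.

d ≈ 0.194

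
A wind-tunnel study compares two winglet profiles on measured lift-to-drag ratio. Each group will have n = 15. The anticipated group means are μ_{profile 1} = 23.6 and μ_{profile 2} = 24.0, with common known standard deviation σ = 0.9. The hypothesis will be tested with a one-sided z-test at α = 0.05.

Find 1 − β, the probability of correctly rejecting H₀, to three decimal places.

Standardized effect: d = |μ_{profile 1} − μ_{profile 2}| / σ = |23.6 − 24.0| / 0.9 = 0.4444
Noncentrality parameter: δ = d·√(n/2) = 0.4444 × √(15/2) = 1.2172
One-sided α = 0.05 → critical value z_{0.05} = 1.645.
Power = Φ(δ − 1.645) = Φ(-0.428) = 0.3344.

Power ≈ 0.334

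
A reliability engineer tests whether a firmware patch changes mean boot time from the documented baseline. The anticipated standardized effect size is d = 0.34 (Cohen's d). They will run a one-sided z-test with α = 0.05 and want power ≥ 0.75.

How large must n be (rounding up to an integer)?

For power 0.75 need Φ(δ − z_{0.05}) = 0.75, so δ = z_{0.05} + z_{0.25} = 1.645 + 0.674 = 2.319.
δ = d·√n ⇒ n = (δ/d)² = (2.319 / 0.34)² = 46.53.
Round up to the next whole unit.

n = 47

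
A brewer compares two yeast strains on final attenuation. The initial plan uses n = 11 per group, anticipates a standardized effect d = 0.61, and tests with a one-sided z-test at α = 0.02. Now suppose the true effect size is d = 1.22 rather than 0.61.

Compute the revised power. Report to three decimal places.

Power ≈ 0.790

With d = 1.22: δ = d·√(n/2) = 1.22 × √(11/2) = 2.8612. Critical value z_{0.02} = 2.054.
Revised power = P(Z > 2.054 − δ) = Φ(0.807) = 0.7903.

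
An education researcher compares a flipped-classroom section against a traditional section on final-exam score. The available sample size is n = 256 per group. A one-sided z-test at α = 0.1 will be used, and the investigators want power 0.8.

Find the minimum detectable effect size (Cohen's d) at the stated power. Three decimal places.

Need Φ(δ − 1.282) = 0.8, so δ = 1.282 + 0.842 = 2.123.
δ = d·√(n/2) ⇒ d = δ/√(n/2) = 2.123/√(256/2) = 0.1877.

d ≈ 0.188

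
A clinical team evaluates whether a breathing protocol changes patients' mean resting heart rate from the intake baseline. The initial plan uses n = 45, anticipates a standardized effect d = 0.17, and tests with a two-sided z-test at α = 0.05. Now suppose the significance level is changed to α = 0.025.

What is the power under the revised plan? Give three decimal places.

Power ≈ 0.136

δ = d·√n = 0.17 × √45 = 1.1404 (unchanged). New critical value: z_{0.0125} = 2.241.
Revised power = Φ(δ − 2.241) + Φ(−δ − 2.241) = Φ(-1.101) + Φ(-3.382) = 0.1354 + 0.0004 = 0.1358.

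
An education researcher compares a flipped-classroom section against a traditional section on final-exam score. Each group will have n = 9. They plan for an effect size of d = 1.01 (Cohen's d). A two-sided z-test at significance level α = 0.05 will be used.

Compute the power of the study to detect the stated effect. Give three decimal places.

Noncentrality parameter: δ = d·√(n/2) = 1.01 × √(9/2) = 2.1425
Critical value for a two-sided test at α = 0.05: z_{α/2} = 1.960.
Power = Φ(δ − 1.960) + Φ(−δ − 1.960) = Φ(0.183) + Φ(-4.102) = 0.5724 + 0.0000 = 0.5725.

Power ≈ 0.572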